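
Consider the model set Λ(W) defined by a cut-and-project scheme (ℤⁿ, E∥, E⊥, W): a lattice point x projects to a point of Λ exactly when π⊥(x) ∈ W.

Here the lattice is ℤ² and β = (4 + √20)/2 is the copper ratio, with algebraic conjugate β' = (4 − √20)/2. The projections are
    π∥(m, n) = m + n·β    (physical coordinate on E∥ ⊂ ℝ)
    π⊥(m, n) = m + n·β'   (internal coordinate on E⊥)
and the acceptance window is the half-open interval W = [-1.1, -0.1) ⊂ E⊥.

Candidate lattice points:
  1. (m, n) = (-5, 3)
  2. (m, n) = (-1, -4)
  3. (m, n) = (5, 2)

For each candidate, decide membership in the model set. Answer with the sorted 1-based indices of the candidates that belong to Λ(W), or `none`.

none

Numerically β ≈ 4.2361 and β' = −1/β ≈ -0.2361.
#1 (-5,3): internal coord -5 + (3)·β' = -5.7082; -5.7082 ∉ [-1.1, -0.1) → out
#2 (-1,-4): internal coord -1 + (-4)·β' = -0.0557; -0.0557 ∉ [-1.1, -0.1) → out
#3 (5,2): internal coord 5 + (2)·β' = +4.5279; +4.5279 ∉ [-1.1, -0.1) → out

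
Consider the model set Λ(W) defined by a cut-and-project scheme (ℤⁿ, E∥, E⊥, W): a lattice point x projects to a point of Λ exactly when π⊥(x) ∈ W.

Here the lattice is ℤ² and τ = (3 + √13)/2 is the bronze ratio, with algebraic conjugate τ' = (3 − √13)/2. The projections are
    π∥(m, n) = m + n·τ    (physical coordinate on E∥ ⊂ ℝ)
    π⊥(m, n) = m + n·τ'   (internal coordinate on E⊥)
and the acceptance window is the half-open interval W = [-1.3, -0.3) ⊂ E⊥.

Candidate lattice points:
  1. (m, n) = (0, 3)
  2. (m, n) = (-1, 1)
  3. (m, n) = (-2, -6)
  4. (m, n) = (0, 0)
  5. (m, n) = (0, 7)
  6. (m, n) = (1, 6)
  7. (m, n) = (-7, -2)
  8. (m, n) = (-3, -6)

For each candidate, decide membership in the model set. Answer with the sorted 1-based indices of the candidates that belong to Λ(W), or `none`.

1, 6, 8

Compute τ' = (3−√13)/2 = -0.302776, so π⊥(m,n) = m -0.302776·n.
candidate 1: (m,n)=(0,3) → π∥ = 0+3·τ ≈ 9.908327, π⊥ = 0+3·τ' ≈ -0.908327 ∈ [-1.3, -0.3) ⇒ IN Λ
candidate 2: (m,n)=(-1,1) → π∥ = -1+1·τ ≈ 2.302776, π⊥ = -1+1·τ' ≈ -1.302776 ∉ [-1.3, -0.3) ⇒ out
candidate 3: (m,n)=(-2,-6) → π∥ = -2-6·τ ≈ -21.816654, π⊥ = -2-6·τ' ≈ -0.183346 ∉ [-1.3, -0.3) ⇒ out
candidate 4: (m,n)=(0,0) → π∥ = 0+0·τ ≈ 0.000000, π⊥ = 0+0·τ' ≈ 0.000000 ∉ [-1.3, -0.3) ⇒ out
candidate 5: (m,n)=(0,7) → π∥ = 0+7·τ ≈ 23.119429, π⊥ = 0+7·τ' ≈ -2.119429 ∉ [-1.3, -0.3) ⇒ out
candidate 6: (m,n)=(1,6) → π∥ = 1+6·τ ≈ 20.816654, π⊥ = 1+6·τ' ≈ -0.816654 ∈ [-1.3, -0.3) ⇒ IN Λ
candidate 7: (m,n)=(-7,-2) → π∥ = -7-2·τ ≈ -13.605551, π⊥ = -7-2·τ' ≈ -6.394449 ∉ [-1.3, -0.3) ⇒ out
candidate 8: (m,n)=(-3,-6) → π∥ = -3-6·τ ≈ -22.816654, π⊥ = -3-6·τ' ≈ -1.183346 ∈ [-1.3, -0.3) ⇒ IN Λ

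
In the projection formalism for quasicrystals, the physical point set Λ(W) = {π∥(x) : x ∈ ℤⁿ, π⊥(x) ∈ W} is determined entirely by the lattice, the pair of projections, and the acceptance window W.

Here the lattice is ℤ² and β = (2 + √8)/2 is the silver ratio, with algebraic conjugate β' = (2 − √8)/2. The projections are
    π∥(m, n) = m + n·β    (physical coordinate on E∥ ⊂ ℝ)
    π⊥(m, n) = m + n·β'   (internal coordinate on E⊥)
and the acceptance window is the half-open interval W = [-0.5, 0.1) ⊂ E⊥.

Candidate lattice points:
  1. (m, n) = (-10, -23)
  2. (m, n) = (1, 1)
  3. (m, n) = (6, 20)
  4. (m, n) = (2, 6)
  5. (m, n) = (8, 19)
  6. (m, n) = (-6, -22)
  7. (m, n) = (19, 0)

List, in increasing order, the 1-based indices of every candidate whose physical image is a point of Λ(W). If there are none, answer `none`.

β' = (2−√8)/2 ≈ -0.41421.
[1] lift (-10,-23): star map gives -0.47309; window check -0.5 ≤ -0.47309 < 0.1 is true → IN Λ
[2] lift (1,1): star map gives 0.58579; window check -0.5 ≤ 0.58579 < 0.1 is false → out
[3] lift (6,20): star map gives -2.28427; window check -0.5 ≤ -2.28427 < 0.1 is false → out
[4] lift (2,6): star map gives -0.48528; window check -0.5 ≤ -0.48528 < 0.1 is true → IN Λ
[5] lift (8,19): star map gives 0.12994; window check -0.5 ≤ 0.12994 < 0.1 is false → out
[6] lift (-6,-22): star map gives 3.11270; window check -0.5 ≤ 3.11270 < 0.1 is false → out
[7] lift (19,0): star map gives 19.00000; window check -0.5 ≤ 19.00000 < 0.1 is false → out

1, 4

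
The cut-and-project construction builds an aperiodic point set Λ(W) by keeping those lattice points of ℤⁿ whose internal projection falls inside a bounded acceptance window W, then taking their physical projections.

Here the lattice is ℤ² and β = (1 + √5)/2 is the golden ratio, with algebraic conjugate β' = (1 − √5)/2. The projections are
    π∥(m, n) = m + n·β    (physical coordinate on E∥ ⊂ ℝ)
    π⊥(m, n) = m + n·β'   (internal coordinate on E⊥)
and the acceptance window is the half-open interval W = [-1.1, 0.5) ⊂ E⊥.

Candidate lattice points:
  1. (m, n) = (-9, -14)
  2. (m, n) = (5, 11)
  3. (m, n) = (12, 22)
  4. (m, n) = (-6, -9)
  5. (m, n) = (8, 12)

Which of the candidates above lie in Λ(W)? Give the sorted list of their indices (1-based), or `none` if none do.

1, 4

β' = (1−√5)/2 ≈ -0.6180.
candidate 1: (m,n)=(-9,-14) → π∥ = -9-14·β ≈ -31.6525, π⊥ = -9-14·β' ≈ -0.3475 ∈ [-1.1, 0.5) ⇒ IN Λ
candidate 2: (m,n)=(5,11) → π∥ = 5+11·β ≈ 22.7984, π⊥ = 5+11·β' ≈ -1.7984 ∉ [-1.1, 0.5) ⇒ out
candidate 3: (m,n)=(12,22) → π∥ = 12+22·β ≈ 47.5967, π⊥ = 12+22·β' ≈ -1.5967 ∉ [-1.1, 0.5) ⇒ out
candidate 4: (m,n)=(-6,-9) → π∥ = -6-9·β ≈ -20.5623, π⊥ = -6-9·β' ≈ -0.4377 ∈ [-1.1, 0.5) ⇒ IN Λ
candidate 5: (m,n)=(8,12) → π∥ = 8+12·β ≈ 27.4164, π⊥ = 8+12·β' ≈ 0.5836 ∉ [-1.1, 0.5) ⇒ out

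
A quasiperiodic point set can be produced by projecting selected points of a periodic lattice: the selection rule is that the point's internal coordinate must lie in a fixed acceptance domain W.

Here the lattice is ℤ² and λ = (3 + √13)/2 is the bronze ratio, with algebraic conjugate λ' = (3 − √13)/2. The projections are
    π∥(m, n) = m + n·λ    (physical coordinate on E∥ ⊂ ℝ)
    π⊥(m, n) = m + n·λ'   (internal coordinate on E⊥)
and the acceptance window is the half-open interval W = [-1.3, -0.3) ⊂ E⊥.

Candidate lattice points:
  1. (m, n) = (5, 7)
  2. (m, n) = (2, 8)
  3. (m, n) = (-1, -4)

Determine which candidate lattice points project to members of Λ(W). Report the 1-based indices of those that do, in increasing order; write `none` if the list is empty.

λ' = (3−√13)/2 ≈ -0.3028.
#1 (5,7): internal coord 5 + (7)·λ' = +2.8806; +2.8806 ∉ [-1.3, -0.3) → out
#2 (2,8): internal coord 2 + (8)·λ' = -0.4222; -0.4222 ∈ [-1.3, -0.3) → IN Λ
#3 (-1,-4): internal coord -1 + (-4)·λ' = +0.2111; +0.2111 ∉ [-1.3, -0.3) → out

2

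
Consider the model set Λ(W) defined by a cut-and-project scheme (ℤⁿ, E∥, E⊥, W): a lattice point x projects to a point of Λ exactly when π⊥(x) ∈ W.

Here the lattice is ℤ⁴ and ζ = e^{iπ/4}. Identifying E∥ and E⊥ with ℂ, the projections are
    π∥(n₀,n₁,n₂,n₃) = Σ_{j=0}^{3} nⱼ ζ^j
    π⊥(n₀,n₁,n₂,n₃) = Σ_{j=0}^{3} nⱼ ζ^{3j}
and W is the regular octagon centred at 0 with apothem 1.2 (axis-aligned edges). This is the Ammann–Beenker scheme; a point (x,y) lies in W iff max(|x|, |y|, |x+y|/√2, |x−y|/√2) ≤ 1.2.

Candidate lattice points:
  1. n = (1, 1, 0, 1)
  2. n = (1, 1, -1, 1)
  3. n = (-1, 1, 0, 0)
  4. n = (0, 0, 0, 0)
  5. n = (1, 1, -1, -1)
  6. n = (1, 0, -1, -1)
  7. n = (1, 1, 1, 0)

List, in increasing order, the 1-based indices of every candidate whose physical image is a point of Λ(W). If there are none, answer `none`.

4, 5, 6, 7

Internal map: ζ^{3j} for j=0..3 gives (1,0), (−√2/2,√2/2), (0,−1), (√2/2,√2/2).
#1 (1, 1, 0, 1): internal (1.000000, 1.414214); octagon support 1.707107 vs apothem 1.2 → ∉ W
#2 (1, 1, -1, 1): internal (1.000000, 2.414214); octagon support 2.414214 vs apothem 1.2 → ∉ W
#3 (-1, 1, 0, 0): internal (-1.707107, 0.707107); octagon support 1.707107 vs apothem 1.2 → ∉ W
#4 (0, 0, 0, 0): internal (0.000000, 0.000000); octagon support 0.000000 vs apothem 1.2 → ∈ W
#5 (1, 1, -1, -1): internal (-0.414214, 1.000000); octagon support 1.000000 vs apothem 1.2 → ∈ W
#6 (1, 0, -1, -1): internal (0.292893, 0.292893); octagon support 0.414214 vs apothem 1.2 → ∈ W
#7 (1, 1, 1, 0): internal (0.292893, -0.292893); octagon support 0.414214 vs apothem 1.2 → ∈ W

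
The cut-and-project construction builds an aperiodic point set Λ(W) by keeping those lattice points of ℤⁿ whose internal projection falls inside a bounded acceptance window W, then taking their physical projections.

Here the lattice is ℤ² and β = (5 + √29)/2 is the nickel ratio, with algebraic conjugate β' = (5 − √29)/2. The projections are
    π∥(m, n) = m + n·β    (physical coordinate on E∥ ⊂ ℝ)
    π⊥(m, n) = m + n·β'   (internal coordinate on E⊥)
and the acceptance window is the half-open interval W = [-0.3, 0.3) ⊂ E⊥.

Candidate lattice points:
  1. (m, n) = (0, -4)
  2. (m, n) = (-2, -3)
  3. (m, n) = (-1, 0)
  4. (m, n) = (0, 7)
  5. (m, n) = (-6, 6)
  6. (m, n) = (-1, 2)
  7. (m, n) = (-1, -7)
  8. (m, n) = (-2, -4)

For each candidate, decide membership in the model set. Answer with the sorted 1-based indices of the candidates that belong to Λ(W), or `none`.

none

β' = (5−√29)/2 ≈ -0.19258.
candidate 1: (m,n)=(0,-4) → π∥ = 0-4·β ≈ -20.77033, π⊥ = 0-4·β' ≈ 0.77033 ∉ [-0.3, 0.3) ⇒ out
candidate 2: (m,n)=(-2,-3) → π∥ = -2-3·β ≈ -17.57775, π⊥ = -2-3·β' ≈ -1.42225 ∉ [-0.3, 0.3) ⇒ out
candidate 3: (m,n)=(-1,0) → π∥ = -1+0·β ≈ -1.00000, π⊥ = -1+0·β' ≈ -1.00000 ∉ [-0.3, 0.3) ⇒ out
candidate 4: (m,n)=(0,7) → π∥ = 0+7·β ≈ 36.34808, π⊥ = 0+7·β' ≈ -1.34808 ∉ [-0.3, 0.3) ⇒ out
candidate 5: (m,n)=(-6,6) → π∥ = -6+6·β ≈ 25.15549, π⊥ = -6+6·β' ≈ -7.15549 ∉ [-0.3, 0.3) ⇒ out
candidate 6: (m,n)=(-1,2) → π∥ = -1+2·β ≈ 9.38516, π⊥ = -1+2·β' ≈ -1.38516 ∉ [-0.3, 0.3) ⇒ out
candidate 7: (m,n)=(-1,-7) → π∥ = -1-7·β ≈ -37.34808, π⊥ = -1-7·β' ≈ 0.34808 ∉ [-0.3, 0.3) ⇒ out
candidate 8: (m,n)=(-2,-4) → π∥ = -2-4·β ≈ -22.77033, π⊥ = -2-4·β' ≈ -1.22967 ∉ [-0.3, 0.3) ⇒ out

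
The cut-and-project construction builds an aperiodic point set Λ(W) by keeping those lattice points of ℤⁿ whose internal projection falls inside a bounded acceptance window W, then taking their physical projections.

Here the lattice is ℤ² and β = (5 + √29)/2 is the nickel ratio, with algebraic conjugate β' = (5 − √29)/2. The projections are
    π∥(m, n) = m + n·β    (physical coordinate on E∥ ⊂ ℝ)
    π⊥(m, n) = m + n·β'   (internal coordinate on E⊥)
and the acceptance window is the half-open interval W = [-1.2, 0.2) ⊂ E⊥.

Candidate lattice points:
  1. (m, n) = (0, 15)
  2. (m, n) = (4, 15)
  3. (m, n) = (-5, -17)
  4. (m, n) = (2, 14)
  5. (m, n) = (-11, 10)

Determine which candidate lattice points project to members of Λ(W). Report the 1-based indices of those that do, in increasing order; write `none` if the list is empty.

Compute β' = (5−√29)/2 = -0.192582, so π⊥(m,n) = m -0.192582·n.
[1] lift (0,15): star map gives -2.888736; window check -1.2 ≤ -2.888736 < 0.2 is false → out
[2] lift (4,15): star map gives 1.111264; window check -1.2 ≤ 1.111264 < 0.2 is false → out
[3] lift (-5,-17): star map gives -1.726099; window check -1.2 ≤ -1.726099 < 0.2 is false → out
[4] lift (2,14): star map gives -0.696154; window check -1.2 ≤ -0.696154 < 0.2 is true → IN Λ
[5] lift (-11,10): star map gives -12.925824; window check -1.2 ≤ -12.925824 < 0.2 is false → out

4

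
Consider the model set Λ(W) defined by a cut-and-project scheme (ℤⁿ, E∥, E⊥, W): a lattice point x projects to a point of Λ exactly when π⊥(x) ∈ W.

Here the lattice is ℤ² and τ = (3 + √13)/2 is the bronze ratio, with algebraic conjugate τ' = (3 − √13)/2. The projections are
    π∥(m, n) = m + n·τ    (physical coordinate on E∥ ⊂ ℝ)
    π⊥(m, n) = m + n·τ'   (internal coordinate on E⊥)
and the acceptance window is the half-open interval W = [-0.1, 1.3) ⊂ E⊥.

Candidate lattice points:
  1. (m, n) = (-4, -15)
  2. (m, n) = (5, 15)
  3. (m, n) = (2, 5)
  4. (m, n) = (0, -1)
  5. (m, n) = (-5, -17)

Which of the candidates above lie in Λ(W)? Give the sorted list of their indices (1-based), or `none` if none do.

τ' = (3−√13)/2 ≈ -0.30278.
#1 (-4,-15): internal coord -4 + (-15)·τ' = +0.54163; +0.54163 ∈ [-0.1, 1.3) → IN Λ
#2 (5,15): internal coord 5 + (15)·τ' = +0.45837; +0.45837 ∈ [-0.1, 1.3) → IN Λ
#3 (2,5): internal coord 2 + (5)·τ' = +0.48612; +0.48612 ∈ [-0.1, 1.3) → IN Λ
#4 (0,-1): internal coord 0 + (-1)·τ' = +0.30278; +0.30278 ∈ [-0.1, 1.3) → IN Λ
#5 (-5,-17): internal coord -5 + (-17)·τ' = +0.14719; +0.14719 ∈ [-0.1, 1.3) → IN Λ

1, 2, 3, 4, 5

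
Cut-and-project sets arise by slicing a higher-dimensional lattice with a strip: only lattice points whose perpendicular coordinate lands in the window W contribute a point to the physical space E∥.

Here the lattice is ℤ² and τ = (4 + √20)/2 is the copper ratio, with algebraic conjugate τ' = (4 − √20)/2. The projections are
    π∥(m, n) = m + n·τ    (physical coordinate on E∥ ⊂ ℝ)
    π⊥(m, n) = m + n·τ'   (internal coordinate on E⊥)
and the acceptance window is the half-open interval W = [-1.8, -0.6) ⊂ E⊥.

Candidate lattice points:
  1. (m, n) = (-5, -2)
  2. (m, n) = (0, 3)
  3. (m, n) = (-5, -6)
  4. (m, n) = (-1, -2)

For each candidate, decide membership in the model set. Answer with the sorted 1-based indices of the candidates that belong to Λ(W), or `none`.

2

Numerically τ ≈ 4.23607 and τ' = −1/τ ≈ -0.23607.
#1 (-5,-2): internal coord -5 + (-2)·τ' = -4.52786; -4.52786 ∉ [-1.8, -0.6) → out
#2 (0,3): internal coord 0 + (3)·τ' = -0.70820; -0.70820 ∈ [-1.8, -0.6) → IN Λ
#3 (-5,-6): internal coord -5 + (-6)·τ' = -3.58359; -3.58359 ∉ [-1.8, -0.6) → out
#4 (-1,-2): internal coord -1 + (-2)·τ' = -0.52786; -0.52786 ∉ [-1.8, -0.6) → out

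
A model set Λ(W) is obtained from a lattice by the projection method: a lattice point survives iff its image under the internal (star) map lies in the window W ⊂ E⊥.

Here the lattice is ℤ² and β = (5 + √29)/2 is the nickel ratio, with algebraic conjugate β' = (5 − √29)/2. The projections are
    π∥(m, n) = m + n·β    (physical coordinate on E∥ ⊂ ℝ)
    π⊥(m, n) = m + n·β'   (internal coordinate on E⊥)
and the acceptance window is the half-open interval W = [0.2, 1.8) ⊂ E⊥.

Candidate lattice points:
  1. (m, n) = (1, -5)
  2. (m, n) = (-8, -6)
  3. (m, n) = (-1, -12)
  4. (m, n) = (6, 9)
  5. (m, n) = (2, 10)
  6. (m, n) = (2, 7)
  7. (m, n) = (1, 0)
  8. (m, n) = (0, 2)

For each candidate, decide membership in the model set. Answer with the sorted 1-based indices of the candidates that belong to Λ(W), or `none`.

3, 6, 7

Numerically β ≈ 5.19258 and β' = −1/β ≈ -0.19258.
[1] lift (1,-5): star map gives 1.96291; window check 0.2 ≤ 1.96291 < 1.8 is false → out
[2] lift (-8,-6): star map gives -6.84451; window check 0.2 ≤ -6.84451 < 1.8 is false → out
[3] lift (-1,-12): star map gives 1.31099; window check 0.2 ≤ 1.31099 < 1.8 is true → IN Λ
[4] lift (6,9): star map gives 4.26676; window check 0.2 ≤ 4.26676 < 1.8 is false → out
[5] lift (2,10): star map gives 0.07418; window check 0.2 ≤ 0.07418 < 1.8 is false → out
[6] lift (2,7): star map gives 0.65192; window check 0.2 ≤ 0.65192 < 1.8 is true → IN Λ
[7] lift (1,0): star map gives 1.00000; window check 0.2 ≤ 1.00000 < 1.8 is true → IN Λ
[8] lift (0,2): star map gives -0.38516; window check 0.2 ≤ -0.38516 < 1.8 is false → out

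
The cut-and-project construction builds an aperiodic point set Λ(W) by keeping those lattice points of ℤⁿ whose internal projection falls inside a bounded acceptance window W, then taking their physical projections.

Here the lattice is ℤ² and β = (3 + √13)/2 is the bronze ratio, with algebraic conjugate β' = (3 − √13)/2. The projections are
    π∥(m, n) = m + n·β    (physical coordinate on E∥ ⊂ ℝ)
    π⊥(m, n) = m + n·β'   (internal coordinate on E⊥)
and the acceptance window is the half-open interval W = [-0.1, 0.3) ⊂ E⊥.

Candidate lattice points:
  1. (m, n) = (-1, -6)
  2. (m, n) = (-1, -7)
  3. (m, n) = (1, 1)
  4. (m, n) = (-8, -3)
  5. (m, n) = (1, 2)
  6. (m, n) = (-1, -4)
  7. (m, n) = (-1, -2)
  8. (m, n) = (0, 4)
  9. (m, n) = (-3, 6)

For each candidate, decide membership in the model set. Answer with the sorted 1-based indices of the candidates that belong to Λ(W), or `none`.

6

β' = (3−√13)/2 ≈ -0.302776.
#1 (-1,-6): internal coord -1 + (-6)·β' = +0.816654; +0.816654 ∉ [-0.1, 0.3) → out
#2 (-1,-7): internal coord -1 + (-7)·β' = +1.119429; +1.119429 ∉ [-0.1, 0.3) → out
#3 (1,1): internal coord 1 + (1)·β' = +0.697224; +0.697224 ∉ [-0.1, 0.3) → out
#4 (-8,-3): internal coord -8 + (-3)·β' = -7.091673; -7.091673 ∉ [-0.1, 0.3) → out
#5 (1,2): internal coord 1 + (2)·β' = +0.394449; +0.394449 ∉ [-0.1, 0.3) → out
#6 (-1,-4): internal coord -1 + (-4)·β' = +0.211103; +0.211103 ∈ [-0.1, 0.3) → IN Λ
#7 (-1,-2): internal coord -1 + (-2)·β' = -0.394449; -0.394449 ∉ [-0.1, 0.3) → out
#8 (0,4): internal coord 0 + (4)·β' = -1.211103; -1.211103 ∉ [-0.1, 0.3) → out
#9 (-3,6): internal coord -3 + (6)·β' = -4.816654; -4.816654 ∉ [-0.1, 0.3) → out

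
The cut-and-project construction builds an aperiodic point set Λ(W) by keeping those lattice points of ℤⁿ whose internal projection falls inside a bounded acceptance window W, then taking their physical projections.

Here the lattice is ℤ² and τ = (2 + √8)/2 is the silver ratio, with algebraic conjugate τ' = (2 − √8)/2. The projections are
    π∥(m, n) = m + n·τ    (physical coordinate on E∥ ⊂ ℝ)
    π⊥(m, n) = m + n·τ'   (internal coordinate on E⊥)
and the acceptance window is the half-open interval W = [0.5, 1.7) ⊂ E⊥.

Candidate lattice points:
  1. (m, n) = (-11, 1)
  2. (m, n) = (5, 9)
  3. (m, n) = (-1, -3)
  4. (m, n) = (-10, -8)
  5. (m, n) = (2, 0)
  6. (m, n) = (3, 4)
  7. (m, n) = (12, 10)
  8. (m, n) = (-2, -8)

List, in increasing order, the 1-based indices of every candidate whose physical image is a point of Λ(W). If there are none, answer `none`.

Compute τ' = (2−√8)/2 = -0.414214, so π⊥(m,n) = m -0.414214·n.
[1] lift (-11,1): star map gives -11.414214; window check 0.5 ≤ -11.414214 < 1.7 is false → out
[2] lift (5,9): star map gives 1.272078; window check 0.5 ≤ 1.272078 < 1.7 is true → IN Λ
[3] lift (-1,-3): star map gives 0.242641; window check 0.5 ≤ 0.242641 < 1.7 is false → out
[4] lift (-10,-8): star map gives -6.686292; window check 0.5 ≤ -6.686292 < 1.7 is false → out
[5] lift (2,0): star map gives 2.000000; window check 0.5 ≤ 2.000000 < 1.7 is false → out
[6] lift (3,4): star map gives 1.343146; window check 0.5 ≤ 1.343146 < 1.7 is true → IN Λ
[7] lift (12,10): star map gives 7.857864; window check 0.5 ≤ 7.857864 < 1.7 is false → out
[8] lift (-2,-8): star map gives 1.313708; window check 0.5 ≤ 1.313708 < 1.7 is true → IN Λ

2, 6, 8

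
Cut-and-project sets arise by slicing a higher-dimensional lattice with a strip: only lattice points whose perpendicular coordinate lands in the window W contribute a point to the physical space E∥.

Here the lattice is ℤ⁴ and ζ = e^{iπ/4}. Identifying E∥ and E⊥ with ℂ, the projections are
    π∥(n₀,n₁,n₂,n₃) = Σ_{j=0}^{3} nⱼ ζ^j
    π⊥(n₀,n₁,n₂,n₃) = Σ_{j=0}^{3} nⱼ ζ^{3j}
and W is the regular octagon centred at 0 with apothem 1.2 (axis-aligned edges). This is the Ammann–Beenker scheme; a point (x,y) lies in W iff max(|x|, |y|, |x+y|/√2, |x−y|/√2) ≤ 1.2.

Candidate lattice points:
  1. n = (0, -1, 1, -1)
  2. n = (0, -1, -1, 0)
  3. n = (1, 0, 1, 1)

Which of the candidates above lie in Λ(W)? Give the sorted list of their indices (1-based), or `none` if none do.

π⊥(n) = n₀ + n₁ζ³ + n₂ζ⁶ + n₃ζ⁹ where ζ = e^{iπ/4}.
#1 (0, -1, 1, -1): internal (0.0000, -2.4142); octagon support 2.4142 vs apothem 1.2 → ∉ W
#2 (0, -1, -1, 0): internal (0.7071, 0.2929); octagon support 0.7071 vs apothem 1.2 → ∈ W
#3 (1, 0, 1, 1): internal (1.7071, -0.2929); octagon support 1.7071 vs apothem 1.2 → ∉ W

2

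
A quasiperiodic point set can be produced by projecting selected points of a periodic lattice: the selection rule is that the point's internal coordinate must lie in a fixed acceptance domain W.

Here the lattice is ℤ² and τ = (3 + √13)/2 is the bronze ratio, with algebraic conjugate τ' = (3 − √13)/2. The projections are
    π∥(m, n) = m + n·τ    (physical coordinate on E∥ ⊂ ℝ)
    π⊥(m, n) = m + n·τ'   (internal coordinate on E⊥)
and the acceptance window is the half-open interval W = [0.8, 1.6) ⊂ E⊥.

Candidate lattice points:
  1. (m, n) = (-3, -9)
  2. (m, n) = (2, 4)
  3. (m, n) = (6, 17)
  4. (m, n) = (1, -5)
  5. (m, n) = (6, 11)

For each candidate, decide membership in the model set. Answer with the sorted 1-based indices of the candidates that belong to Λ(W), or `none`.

3

τ' = (3−√13)/2 ≈ -0.3028.
candidate 1: (m,n)=(-3,-9) → π∥ = -3-9·τ ≈ -32.7250, π⊥ = -3-9·τ' ≈ -0.2750 ∉ [0.8, 1.6) ⇒ out
candidate 2: (m,n)=(2,4) → π∥ = 2+4·τ ≈ 15.2111, π⊥ = 2+4·τ' ≈ 0.7889 ∉ [0.8, 1.6) ⇒ out
candidate 3: (m,n)=(6,17) → π∥ = 6+17·τ ≈ 62.1472, π⊥ = 6+17·τ' ≈ 0.8528 ∈ [0.8, 1.6) ⇒ IN Λ
candidate 4: (m,n)=(1,-5) → π∥ = 1-5·τ ≈ -15.5139, π⊥ = 1-5·τ' ≈ 2.5139 ∉ [0.8, 1.6) ⇒ out
candidate 5: (m,n)=(6,11) → π∥ = 6+11·τ ≈ 42.3305, π⊥ = 6+11·τ' ≈ 2.6695 ∉ [0.8, 1.6) ⇒ out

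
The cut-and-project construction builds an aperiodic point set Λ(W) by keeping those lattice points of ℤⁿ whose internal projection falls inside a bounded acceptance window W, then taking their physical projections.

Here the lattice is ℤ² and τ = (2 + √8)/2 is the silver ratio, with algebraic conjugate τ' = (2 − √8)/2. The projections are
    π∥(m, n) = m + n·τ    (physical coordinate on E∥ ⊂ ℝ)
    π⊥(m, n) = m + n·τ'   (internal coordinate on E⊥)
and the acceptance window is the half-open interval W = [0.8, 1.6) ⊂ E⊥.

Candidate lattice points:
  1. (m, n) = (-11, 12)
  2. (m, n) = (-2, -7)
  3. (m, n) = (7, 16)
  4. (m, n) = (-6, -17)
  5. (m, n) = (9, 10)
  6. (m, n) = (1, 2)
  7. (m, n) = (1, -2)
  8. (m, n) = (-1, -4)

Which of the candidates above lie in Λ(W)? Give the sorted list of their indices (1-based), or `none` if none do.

τ' = (2−√8)/2 ≈ -0.414214.
[1] lift (-11,12): star map gives -15.970563; window check 0.8 ≤ -15.970563 < 1.6 is false → out
[2] lift (-2,-7): star map gives 0.899495; window check 0.8 ≤ 0.899495 < 1.6 is true → IN Λ
[3] lift (7,16): star map gives 0.372583; window check 0.8 ≤ 0.372583 < 1.6 is false → out
[4] lift (-6,-17): star map gives 1.041631; window check 0.8 ≤ 1.041631 < 1.6 is true → IN Λ
[5] lift (9,10): star map gives 4.857864; window check 0.8 ≤ 4.857864 < 1.6 is false → out
[6] lift (1,2): star map gives 0.171573; window check 0.8 ≤ 0.171573 < 1.6 is false → out
[7] lift (1,-2): star map gives 1.828427; window check 0.8 ≤ 1.828427 < 1.6 is false → out
[8] lift (-1,-4): star map gives 0.656854; window check 0.8 ≤ 0.656854 < 1.6 is false → out

2, 4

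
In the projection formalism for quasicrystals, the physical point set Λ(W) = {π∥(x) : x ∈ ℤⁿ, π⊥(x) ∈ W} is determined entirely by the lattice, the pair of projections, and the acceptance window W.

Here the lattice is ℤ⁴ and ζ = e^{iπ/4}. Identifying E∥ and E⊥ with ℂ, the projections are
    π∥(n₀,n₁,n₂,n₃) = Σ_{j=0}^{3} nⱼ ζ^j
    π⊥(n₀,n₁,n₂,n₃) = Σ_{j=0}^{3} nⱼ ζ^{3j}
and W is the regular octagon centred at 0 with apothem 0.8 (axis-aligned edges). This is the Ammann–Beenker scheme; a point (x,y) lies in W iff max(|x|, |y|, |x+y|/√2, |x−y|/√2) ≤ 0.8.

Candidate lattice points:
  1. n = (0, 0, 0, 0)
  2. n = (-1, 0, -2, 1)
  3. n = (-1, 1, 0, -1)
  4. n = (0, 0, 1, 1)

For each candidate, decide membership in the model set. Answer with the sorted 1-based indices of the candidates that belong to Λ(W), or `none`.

1, 4

With ζ = e^{iπ/4} the internal vectors are ζ^0,ζ^3,ζ^6,ζ^9.
candidate 1: n = (0, 0, 0, 0) → π⊥ ≈ (+0.0000, +0.0000); max(|x|,|y|,|x±y|/√2) = 0.0000 ≤ 0.8 ⇒ ∈ W
candidate 2: n = (-1, 0, -2, 1) → π⊥ ≈ (-0.2929, +2.7071); max(|x|,|y|,|x±y|/√2) = 2.7071 > 0.8 ⇒ ∉ W
candidate 3: n = (-1, 1, 0, -1) → π⊥ ≈ (-2.4142, +0.0000); max(|x|,|y|,|x±y|/√2) = 2.4142 > 0.8 ⇒ ∉ W
candidate 4: n = (0, 0, 1, 1) → π⊥ ≈ (+0.7071, -0.2929); max(|x|,|y|,|x±y|/√2) = 0.7071 ≤ 0.8 ⇒ ∈ W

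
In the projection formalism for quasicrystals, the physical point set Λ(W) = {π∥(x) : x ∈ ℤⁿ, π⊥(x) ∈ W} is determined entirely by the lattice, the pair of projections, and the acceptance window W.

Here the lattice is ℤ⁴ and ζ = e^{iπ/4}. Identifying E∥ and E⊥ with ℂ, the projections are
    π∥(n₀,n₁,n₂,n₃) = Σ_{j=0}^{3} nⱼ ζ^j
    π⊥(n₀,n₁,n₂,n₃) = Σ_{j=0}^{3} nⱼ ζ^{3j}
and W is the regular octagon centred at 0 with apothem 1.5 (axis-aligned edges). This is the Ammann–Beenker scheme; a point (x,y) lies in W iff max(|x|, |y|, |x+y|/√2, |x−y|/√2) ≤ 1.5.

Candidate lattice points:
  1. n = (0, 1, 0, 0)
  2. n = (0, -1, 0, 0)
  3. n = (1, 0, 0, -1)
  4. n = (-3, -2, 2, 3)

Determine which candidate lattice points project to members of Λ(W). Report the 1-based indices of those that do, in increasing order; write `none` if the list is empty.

1, 2, 3, 4

With ζ = e^{iπ/4} the internal vectors are ζ^0,ζ^3,ζ^6,ζ^9.
#1 (0, 1, 0, 0): internal (-0.70711, 0.70711); octagon support 1.00000 vs apothem 1.5 → ∈ W
#2 (0, -1, 0, 0): internal (0.70711, -0.70711); octagon support 1.00000 vs apothem 1.5 → ∈ W
#3 (1, 0, 0, -1): internal (0.29289, -0.70711); octagon support 0.70711 vs apothem 1.5 → ∈ W
#4 (-3, -2, 2, 3): internal (0.53553, -1.29289); octagon support 1.29289 vs apothem 1.5 → ∈ W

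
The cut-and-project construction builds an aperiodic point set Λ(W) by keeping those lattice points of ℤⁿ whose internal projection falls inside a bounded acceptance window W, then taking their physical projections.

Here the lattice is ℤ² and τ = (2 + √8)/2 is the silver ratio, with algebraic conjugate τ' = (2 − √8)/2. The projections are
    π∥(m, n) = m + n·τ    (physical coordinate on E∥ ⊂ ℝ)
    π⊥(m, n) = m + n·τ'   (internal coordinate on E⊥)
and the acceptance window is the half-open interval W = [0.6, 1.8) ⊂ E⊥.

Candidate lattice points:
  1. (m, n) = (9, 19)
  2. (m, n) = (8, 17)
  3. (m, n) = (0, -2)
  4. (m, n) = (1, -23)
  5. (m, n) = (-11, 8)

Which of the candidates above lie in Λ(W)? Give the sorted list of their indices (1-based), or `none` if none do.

τ' = (2−√8)/2 ≈ -0.414214.
#1 (9,19): internal coord 9 + (19)·τ' = +1.129942; +1.129942 ∈ [0.6, 1.8) → IN Λ
#2 (8,17): internal coord 8 + (17)·τ' = +0.958369; +0.958369 ∈ [0.6, 1.8) → IN Λ
#3 (0,-2): internal coord 0 + (-2)·τ' = +0.828427; +0.828427 ∈ [0.6, 1.8) → IN Λ
#4 (1,-23): internal coord 1 + (-23)·τ' = +10.526912; +10.526912 ∉ [0.6, 1.8) → out
#5 (-11,8): internal coord -11 + (8)·τ' = -14.313708; -14.313708 ∉ [0.6, 1.8) → out

1, 2, 3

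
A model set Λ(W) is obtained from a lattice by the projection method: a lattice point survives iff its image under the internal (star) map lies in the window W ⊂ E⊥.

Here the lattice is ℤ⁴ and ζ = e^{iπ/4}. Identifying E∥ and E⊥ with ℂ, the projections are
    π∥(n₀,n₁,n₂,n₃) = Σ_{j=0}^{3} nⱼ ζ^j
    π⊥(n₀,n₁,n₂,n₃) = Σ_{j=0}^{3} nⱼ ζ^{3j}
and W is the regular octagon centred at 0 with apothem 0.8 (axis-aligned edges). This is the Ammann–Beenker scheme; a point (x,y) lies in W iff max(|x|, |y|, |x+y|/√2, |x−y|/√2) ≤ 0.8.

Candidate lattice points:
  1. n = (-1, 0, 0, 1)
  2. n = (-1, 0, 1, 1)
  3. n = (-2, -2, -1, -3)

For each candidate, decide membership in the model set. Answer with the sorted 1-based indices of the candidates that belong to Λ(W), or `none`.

1, 2

With ζ = e^{iπ/4} the internal vectors are ζ^0,ζ^3,ζ^6,ζ^9.
#1 (-1, 0, 0, 1): internal (-0.2929, 0.7071); octagon support 0.7071 vs apothem 0.8 → ∈ W
#2 (-1, 0, 1, 1): internal (-0.2929, -0.2929); octagon support 0.4142 vs apothem 0.8 → ∈ W
#3 (-2, -2, -1, -3): internal (-2.7071, -2.5355); octagon support 3.7071 vs apothem 0.8 → ∉ W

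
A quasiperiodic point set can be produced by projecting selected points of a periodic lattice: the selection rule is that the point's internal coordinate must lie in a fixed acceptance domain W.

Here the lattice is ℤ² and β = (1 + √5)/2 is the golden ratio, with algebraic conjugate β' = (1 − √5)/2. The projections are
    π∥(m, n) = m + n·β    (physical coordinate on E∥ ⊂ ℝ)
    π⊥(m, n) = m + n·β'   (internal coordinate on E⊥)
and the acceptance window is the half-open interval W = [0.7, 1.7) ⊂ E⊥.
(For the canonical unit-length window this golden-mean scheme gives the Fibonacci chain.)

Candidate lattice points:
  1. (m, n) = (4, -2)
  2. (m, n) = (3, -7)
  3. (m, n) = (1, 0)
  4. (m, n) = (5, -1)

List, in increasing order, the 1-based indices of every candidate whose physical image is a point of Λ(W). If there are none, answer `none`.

Numerically β ≈ 1.61803 and β' = −1/β ≈ -0.61803.
[1] lift (4,-2): star map gives 5.23607; window check 0.7 ≤ 5.23607 < 1.7 is false → out
[2] lift (3,-7): star map gives 7.32624; window check 0.7 ≤ 7.32624 < 1.7 is false → out
[3] lift (1,0): star map gives 1.00000; window check 0.7 ≤ 1.00000 < 1.7 is true → IN Λ
[4] lift (5,-1): star map gives 5.61803; window check 0.7 ≤ 5.61803 < 1.7 is false → out

3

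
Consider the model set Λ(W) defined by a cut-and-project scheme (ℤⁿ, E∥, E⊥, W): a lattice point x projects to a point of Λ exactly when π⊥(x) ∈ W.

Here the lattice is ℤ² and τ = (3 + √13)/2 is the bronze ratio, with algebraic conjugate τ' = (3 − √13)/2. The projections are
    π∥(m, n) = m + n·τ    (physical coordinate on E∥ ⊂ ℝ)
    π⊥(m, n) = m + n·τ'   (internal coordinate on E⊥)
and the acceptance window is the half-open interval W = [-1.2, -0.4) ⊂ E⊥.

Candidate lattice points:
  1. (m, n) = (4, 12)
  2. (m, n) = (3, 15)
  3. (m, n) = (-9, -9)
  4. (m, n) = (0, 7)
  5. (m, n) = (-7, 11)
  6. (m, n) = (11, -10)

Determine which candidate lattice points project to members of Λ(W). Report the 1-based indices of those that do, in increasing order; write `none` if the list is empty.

none

Numerically τ ≈ 3.30278 and τ' = −1/τ ≈ -0.30278.
[1] lift (4,12): star map gives 0.36669; window check -1.2 ≤ 0.36669 < -0.4 is false → out
[2] lift (3,15): star map gives -1.54163; window check -1.2 ≤ -1.54163 < -0.4 is false → out
[3] lift (-9,-9): star map gives -6.27502; window check -1.2 ≤ -6.27502 < -0.4 is false → out
[4] lift (0,7): star map gives -2.11943; window check -1.2 ≤ -2.11943 < -0.4 is false → out
[5] lift (-7,11): star map gives -10.33053; window check -1.2 ≤ -10.33053 < -0.4 is false → out
[6] lift (11,-10): star map gives 14.02776; window check -1.2 ≤ 14.02776 < -0.4 is false → out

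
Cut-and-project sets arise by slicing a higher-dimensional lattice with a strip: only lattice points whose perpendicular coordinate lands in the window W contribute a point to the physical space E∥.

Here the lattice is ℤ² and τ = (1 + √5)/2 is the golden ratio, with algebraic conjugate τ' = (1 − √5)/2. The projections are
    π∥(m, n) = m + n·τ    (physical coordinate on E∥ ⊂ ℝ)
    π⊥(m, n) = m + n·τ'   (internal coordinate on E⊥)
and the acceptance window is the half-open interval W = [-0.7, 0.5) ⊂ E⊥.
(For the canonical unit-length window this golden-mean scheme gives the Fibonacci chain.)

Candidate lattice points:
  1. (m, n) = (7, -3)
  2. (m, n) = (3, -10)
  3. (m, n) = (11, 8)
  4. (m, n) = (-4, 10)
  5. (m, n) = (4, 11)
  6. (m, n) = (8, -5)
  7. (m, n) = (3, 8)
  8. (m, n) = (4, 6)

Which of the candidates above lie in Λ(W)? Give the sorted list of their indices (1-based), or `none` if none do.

τ' = (1−√5)/2 ≈ -0.6180.
#1 (7,-3): internal coord 7 + (-3)·τ' = +8.8541; +8.8541 ∉ [-0.7, 0.5) → out
#2 (3,-10): internal coord 3 + (-10)·τ' = +9.1803; +9.1803 ∉ [-0.7, 0.5) → out
#3 (11,8): internal coord 11 + (8)·τ' = +6.0557; +6.0557 ∉ [-0.7, 0.5) → out
#4 (-4,10): internal coord -4 + (10)·τ' = -10.1803; -10.1803 ∉ [-0.7, 0.5) → out
#5 (4,11): internal coord 4 + (11)·τ' = -2.7984; -2.7984 ∉ [-0.7, 0.5) → out
#6 (8,-5): internal coord 8 + (-5)·τ' = +11.0902; +11.0902 ∉ [-0.7, 0.5) → out
#7 (3,8): internal coord 3 + (8)·τ' = -1.9443; -1.9443 ∉ [-0.7, 0.5) → out
#8 (4,6): internal coord 4 + (6)·τ' = +0.2918; +0.2918 ∈ [-0.7, 0.5) → IN Λ

8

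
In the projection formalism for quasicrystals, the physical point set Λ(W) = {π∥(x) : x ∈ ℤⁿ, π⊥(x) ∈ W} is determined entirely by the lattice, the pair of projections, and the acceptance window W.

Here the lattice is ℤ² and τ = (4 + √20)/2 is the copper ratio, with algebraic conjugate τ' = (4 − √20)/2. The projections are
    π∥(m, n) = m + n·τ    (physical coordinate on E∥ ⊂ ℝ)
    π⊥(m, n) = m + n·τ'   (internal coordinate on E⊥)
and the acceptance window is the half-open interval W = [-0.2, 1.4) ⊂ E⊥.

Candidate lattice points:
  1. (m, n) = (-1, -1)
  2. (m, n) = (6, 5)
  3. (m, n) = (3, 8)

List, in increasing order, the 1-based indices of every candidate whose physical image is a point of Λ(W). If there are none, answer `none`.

3

Compute τ' = (4−√20)/2 = -0.236068, so π⊥(m,n) = m -0.236068·n.
candidate 1: (m,n)=(-1,-1) → π∥ = -1-1·τ ≈ -5.236068, π⊥ = -1-1·τ' ≈ -0.763932 ∉ [-0.2, 1.4) ⇒ out
candidate 2: (m,n)=(6,5) → π∥ = 6+5·τ ≈ 27.180340, π⊥ = 6+5·τ' ≈ 4.819660 ∉ [-0.2, 1.4) ⇒ out
candidate 3: (m,n)=(3,8) → π∥ = 3+8·τ ≈ 36.888544, π⊥ = 3+8·τ' ≈ 1.111456 ∈ [-0.2, 1.4) ⇒ IN Λ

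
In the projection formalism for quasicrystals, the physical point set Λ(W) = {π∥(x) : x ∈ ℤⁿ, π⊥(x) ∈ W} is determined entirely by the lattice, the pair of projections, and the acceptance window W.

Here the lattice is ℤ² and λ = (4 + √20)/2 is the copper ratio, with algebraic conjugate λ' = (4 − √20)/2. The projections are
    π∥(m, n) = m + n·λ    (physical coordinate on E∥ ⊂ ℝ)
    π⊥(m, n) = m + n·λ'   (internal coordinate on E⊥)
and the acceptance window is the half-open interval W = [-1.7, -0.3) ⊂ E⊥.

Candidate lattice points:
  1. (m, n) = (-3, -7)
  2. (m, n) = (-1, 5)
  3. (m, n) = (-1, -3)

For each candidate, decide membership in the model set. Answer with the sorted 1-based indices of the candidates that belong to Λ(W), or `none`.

1

Compute λ' = (4−√20)/2 = -0.23607, so π⊥(m,n) = m -0.23607·n.
[1] lift (-3,-7): star map gives -1.34752; window check -1.7 ≤ -1.34752 < -0.3 is true → IN Λ
[2] lift (-1,5): star map gives -2.18034; window check -1.7 ≤ -2.18034 < -0.3 is false → out
[3] lift (-1,-3): star map gives -0.29180; window check -1.7 ≤ -0.29180 < -0.3 is false → out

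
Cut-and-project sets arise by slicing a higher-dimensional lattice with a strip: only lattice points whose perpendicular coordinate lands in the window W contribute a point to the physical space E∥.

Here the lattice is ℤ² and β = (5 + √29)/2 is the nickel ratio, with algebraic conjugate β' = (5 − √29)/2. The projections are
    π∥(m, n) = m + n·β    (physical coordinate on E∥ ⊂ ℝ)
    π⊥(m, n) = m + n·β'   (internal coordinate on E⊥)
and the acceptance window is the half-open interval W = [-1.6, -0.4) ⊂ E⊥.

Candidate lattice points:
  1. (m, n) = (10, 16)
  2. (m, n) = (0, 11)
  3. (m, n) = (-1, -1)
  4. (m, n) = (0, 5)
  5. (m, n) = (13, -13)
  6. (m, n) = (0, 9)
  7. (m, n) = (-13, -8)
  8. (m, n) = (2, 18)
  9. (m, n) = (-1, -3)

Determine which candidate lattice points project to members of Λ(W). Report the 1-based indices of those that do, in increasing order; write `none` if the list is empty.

3, 4, 8, 9

Compute β' = (5−√29)/2 = -0.19258, so π⊥(m,n) = m -0.19258·n.
#1 (10,16): internal coord 10 + (16)·β' = +6.91868; +6.91868 ∉ [-1.6, -0.4) → out
#2 (0,11): internal coord 0 + (11)·β' = -2.11841; -2.11841 ∉ [-1.6, -0.4) → out
#3 (-1,-1): internal coord -1 + (-1)·β' = -0.80742; -0.80742 ∈ [-1.6, -0.4) → IN Λ
#4 (0,5): internal coord 0 + (5)·β' = -0.96291; -0.96291 ∈ [-1.6, -0.4) → IN Λ
#5 (13,-13): internal coord 13 + (-13)·β' = +15.50357; +15.50357 ∉ [-1.6, -0.4) → out
#6 (0,9): internal coord 0 + (9)·β' = -1.73324; -1.73324 ∉ [-1.6, -0.4) → out
#7 (-13,-8): internal coord -13 + (-8)·β' = -11.45934; -11.45934 ∉ [-1.6, -0.4) → out
#8 (2,18): internal coord 2 + (18)·β' = -1.46648; -1.46648 ∈ [-1.6, -0.4) → IN Λ
#9 (-1,-3): internal coord -1 + (-3)·β' = -0.42225; -0.42225 ∈ [-1.6, -0.4) → IN Λ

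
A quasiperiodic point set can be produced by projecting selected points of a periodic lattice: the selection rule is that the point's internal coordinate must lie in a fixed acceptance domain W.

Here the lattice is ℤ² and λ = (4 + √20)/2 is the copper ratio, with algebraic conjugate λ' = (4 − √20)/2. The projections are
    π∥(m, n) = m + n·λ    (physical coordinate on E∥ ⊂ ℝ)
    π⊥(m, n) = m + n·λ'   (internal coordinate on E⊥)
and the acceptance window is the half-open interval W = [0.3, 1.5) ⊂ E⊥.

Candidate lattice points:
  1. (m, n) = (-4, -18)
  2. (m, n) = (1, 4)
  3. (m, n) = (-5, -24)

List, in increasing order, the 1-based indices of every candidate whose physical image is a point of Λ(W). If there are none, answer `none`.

3

Numerically λ ≈ 4.2361 and λ' = −1/λ ≈ -0.2361.
#1 (-4,-18): internal coord -4 + (-18)·λ' = +0.2492; +0.2492 ∉ [0.3, 1.5) → out
#2 (1,4): internal coord 1 + (4)·λ' = +0.0557; +0.0557 ∉ [0.3, 1.5) → out
#3 (-5,-24): internal coord -5 + (-24)·λ' = +0.6656; +0.6656 ∈ [0.3, 1.5) → IN Λ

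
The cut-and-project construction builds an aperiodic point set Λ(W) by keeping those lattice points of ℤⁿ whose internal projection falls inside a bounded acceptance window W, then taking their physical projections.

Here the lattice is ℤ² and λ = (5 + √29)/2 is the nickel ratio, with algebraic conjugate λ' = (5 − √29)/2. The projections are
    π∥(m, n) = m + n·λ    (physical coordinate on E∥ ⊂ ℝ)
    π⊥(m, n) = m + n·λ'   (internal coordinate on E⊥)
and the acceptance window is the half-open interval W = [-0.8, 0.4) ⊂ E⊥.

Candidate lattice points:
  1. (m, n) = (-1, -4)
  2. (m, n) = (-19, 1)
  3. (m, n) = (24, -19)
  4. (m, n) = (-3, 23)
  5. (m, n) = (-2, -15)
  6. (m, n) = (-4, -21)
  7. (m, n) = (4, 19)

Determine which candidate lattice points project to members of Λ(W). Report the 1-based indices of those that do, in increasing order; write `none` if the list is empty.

1, 6, 7

Compute λ' = (5−√29)/2 = -0.192582, so π⊥(m,n) = m -0.192582·n.
candidate 1: (m,n)=(-1,-4) → π∥ = -1-4·λ ≈ -21.770330, π⊥ = -1-4·λ' ≈ -0.229670 ∈ [-0.8, 0.4) ⇒ IN Λ
candidate 2: (m,n)=(-19,1) → π∥ = -19+1·λ ≈ -13.807418, π⊥ = -19+1·λ' ≈ -19.192582 ∉ [-0.8, 0.4) ⇒ out
candidate 3: (m,n)=(24,-19) → π∥ = 24-19·λ ≈ -74.659066, π⊥ = 24-19·λ' ≈ 27.659066 ∉ [-0.8, 0.4) ⇒ out
candidate 4: (m,n)=(-3,23) → π∥ = -3+23·λ ≈ 116.429395, π⊥ = -3+23·λ' ≈ -7.429395 ∉ [-0.8, 0.4) ⇒ out
candidate 5: (m,n)=(-2,-15) → π∥ = -2-15·λ ≈ -79.888736, π⊥ = -2-15·λ' ≈ 0.888736 ∉ [-0.8, 0.4) ⇒ out
candidate 6: (m,n)=(-4,-21) → π∥ = -4-21·λ ≈ -113.044230, π⊥ = -4-21·λ' ≈ 0.044230 ∈ [-0.8, 0.4) ⇒ IN Λ
candidate 7: (m,n)=(4,19) → π∥ = 4+19·λ ≈ 102.659066, π⊥ = 4+19·λ' ≈ 0.340934 ∈ [-0.8, 0.4) ⇒ IN Λ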